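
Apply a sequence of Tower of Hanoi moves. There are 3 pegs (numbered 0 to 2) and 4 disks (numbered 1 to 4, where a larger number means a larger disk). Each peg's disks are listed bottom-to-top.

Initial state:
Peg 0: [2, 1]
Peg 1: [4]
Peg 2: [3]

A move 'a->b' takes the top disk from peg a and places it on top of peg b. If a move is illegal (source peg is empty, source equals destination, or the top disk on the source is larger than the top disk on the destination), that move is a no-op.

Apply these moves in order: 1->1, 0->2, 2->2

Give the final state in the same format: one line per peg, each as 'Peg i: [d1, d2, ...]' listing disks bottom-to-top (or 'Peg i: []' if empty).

After move 1 (1->1):
Peg 0: [2, 1]
Peg 1: [4]
Peg 2: [3]

After move 2 (0->2):
Peg 0: [2]
Peg 1: [4]
Peg 2: [3, 1]

After move 3 (2->2):
Peg 0: [2]
Peg 1: [4]
Peg 2: [3, 1]

Answer: Peg 0: [2]
Peg 1: [4]
Peg 2: [3, 1]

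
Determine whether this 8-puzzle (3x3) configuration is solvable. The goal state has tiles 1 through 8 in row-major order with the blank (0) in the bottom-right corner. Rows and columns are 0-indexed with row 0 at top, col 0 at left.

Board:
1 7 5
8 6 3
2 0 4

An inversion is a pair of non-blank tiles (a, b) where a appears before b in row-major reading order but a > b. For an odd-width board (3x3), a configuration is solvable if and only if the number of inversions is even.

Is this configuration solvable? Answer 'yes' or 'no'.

Answer: yes

Derivation:
Inversions (pairs i<j in row-major order where tile[i] > tile[j] > 0): 16
16 is even, so the puzzle is solvable.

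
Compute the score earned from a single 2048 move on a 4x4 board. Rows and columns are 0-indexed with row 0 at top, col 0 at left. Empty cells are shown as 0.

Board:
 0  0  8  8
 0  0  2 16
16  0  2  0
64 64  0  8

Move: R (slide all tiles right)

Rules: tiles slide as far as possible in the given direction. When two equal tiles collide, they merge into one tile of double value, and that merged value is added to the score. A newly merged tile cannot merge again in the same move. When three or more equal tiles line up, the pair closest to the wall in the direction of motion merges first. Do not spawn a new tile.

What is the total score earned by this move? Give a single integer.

Slide right:
row 0: [0, 0, 8, 8] -> [0, 0, 0, 16]  score +16 (running 16)
row 1: [0, 0, 2, 16] -> [0, 0, 2, 16]  score +0 (running 16)
row 2: [16, 0, 2, 0] -> [0, 0, 16, 2]  score +0 (running 16)
row 3: [64, 64, 0, 8] -> [0, 0, 128, 8]  score +128 (running 144)
Board after move:
  0   0   0  16
  0   0   2  16
  0   0  16   2
  0   0 128   8

Answer: 144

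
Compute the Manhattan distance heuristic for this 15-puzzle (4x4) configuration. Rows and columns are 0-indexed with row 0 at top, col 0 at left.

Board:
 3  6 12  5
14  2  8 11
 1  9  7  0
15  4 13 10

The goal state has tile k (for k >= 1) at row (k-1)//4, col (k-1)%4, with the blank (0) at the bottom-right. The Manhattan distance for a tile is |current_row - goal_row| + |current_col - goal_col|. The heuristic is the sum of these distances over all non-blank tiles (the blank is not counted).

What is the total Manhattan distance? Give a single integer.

Answer: 33

Derivation:
Tile 3: at (0,0), goal (0,2), distance |0-0|+|0-2| = 2
Tile 6: at (0,1), goal (1,1), distance |0-1|+|1-1| = 1
Tile 12: at (0,2), goal (2,3), distance |0-2|+|2-3| = 3
Tile 5: at (0,3), goal (1,0), distance |0-1|+|3-0| = 4
Tile 14: at (1,0), goal (3,1), distance |1-3|+|0-1| = 3
Tile 2: at (1,1), goal (0,1), distance |1-0|+|1-1| = 1
Tile 8: at (1,2), goal (1,3), distance |1-1|+|2-3| = 1
Tile 11: at (1,3), goal (2,2), distance |1-2|+|3-2| = 2
Tile 1: at (2,0), goal (0,0), distance |2-0|+|0-0| = 2
Tile 9: at (2,1), goal (2,0), distance |2-2|+|1-0| = 1
Tile 7: at (2,2), goal (1,2), distance |2-1|+|2-2| = 1
Tile 15: at (3,0), goal (3,2), distance |3-3|+|0-2| = 2
Tile 4: at (3,1), goal (0,3), distance |3-0|+|1-3| = 5
Tile 13: at (3,2), goal (3,0), distance |3-3|+|2-0| = 2
Tile 10: at (3,3), goal (2,1), distance |3-2|+|3-1| = 3
Sum: 2 + 1 + 3 + 4 + 3 + 1 + 1 + 2 + 2 + 1 + 1 + 2 + 5 + 2 + 3 = 33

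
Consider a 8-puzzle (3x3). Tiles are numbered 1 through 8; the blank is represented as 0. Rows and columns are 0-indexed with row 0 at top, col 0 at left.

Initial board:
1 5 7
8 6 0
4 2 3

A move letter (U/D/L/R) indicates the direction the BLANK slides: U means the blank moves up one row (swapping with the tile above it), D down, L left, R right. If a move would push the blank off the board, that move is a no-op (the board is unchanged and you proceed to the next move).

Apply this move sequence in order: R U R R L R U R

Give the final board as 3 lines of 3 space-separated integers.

Answer: 1 5 0
8 6 7
4 2 3

Derivation:
After move 1 (R):
1 5 7
8 6 0
4 2 3

After move 2 (U):
1 5 0
8 6 7
4 2 3

After move 3 (R):
1 5 0
8 6 7
4 2 3

After move 4 (R):
1 5 0
8 6 7
4 2 3

After move 5 (L):
1 0 5
8 6 7
4 2 3

After move 6 (R):
1 5 0
8 6 7
4 2 3

After move 7 (U):
1 5 0
8 6 7
4 2 3

After move 8 (R):
1 5 0
8 6 7
4 2 3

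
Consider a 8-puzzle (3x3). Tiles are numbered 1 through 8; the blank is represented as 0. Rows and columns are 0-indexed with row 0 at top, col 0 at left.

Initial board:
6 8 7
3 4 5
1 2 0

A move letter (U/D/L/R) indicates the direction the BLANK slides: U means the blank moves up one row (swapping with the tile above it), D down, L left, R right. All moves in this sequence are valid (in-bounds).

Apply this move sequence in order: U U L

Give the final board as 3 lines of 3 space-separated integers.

After move 1 (U):
6 8 7
3 4 0
1 2 5

After move 2 (U):
6 8 0
3 4 7
1 2 5

After move 3 (L):
6 0 8
3 4 7
1 2 5

Answer: 6 0 8
3 4 7
1 2 5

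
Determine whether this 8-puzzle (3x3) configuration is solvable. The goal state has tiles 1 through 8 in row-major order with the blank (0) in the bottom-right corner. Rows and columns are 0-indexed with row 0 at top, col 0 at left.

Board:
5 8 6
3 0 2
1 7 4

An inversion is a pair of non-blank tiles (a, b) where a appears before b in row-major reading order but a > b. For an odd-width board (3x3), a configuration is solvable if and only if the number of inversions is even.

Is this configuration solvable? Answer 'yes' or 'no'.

Answer: yes

Derivation:
Inversions (pairs i<j in row-major order where tile[i] > tile[j] > 0): 18
18 is even, so the puzzle is solvable.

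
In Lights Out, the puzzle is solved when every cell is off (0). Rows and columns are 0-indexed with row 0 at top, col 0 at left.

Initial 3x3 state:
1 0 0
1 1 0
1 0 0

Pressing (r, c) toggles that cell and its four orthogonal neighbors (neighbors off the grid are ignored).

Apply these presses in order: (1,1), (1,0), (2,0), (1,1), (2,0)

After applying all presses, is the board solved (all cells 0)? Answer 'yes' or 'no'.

After press 1 at (1,1):
1 1 0
0 0 1
1 1 0

After press 2 at (1,0):
0 1 0
1 1 1
0 1 0

After press 3 at (2,0):
0 1 0
0 1 1
1 0 0

After press 4 at (1,1):
0 0 0
1 0 0
1 1 0

After press 5 at (2,0):
0 0 0
0 0 0
0 0 0

Lights still on: 0

Answer: yes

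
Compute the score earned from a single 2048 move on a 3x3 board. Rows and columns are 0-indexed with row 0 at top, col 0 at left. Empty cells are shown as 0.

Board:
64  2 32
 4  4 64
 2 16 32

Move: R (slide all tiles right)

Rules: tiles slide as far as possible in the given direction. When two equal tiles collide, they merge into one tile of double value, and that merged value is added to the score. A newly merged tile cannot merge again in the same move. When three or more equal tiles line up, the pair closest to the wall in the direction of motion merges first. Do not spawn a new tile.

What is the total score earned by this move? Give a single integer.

Answer: 8

Derivation:
Slide right:
row 0: [64, 2, 32] -> [64, 2, 32]  score +0 (running 0)
row 1: [4, 4, 64] -> [0, 8, 64]  score +8 (running 8)
row 2: [2, 16, 32] -> [2, 16, 32]  score +0 (running 8)
Board after move:
64  2 32
 0  8 64
 2 16 32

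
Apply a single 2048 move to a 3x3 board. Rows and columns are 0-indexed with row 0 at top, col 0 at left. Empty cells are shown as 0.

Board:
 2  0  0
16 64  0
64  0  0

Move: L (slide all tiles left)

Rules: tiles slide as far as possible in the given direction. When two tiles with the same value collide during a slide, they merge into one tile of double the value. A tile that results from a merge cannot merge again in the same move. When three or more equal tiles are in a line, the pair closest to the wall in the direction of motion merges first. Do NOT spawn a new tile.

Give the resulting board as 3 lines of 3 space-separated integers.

Answer:  2  0  0
16 64  0
64  0  0

Derivation:
Slide left:
row 0: [2, 0, 0] -> [2, 0, 0]
row 1: [16, 64, 0] -> [16, 64, 0]
row 2: [64, 0, 0] -> [64, 0, 0]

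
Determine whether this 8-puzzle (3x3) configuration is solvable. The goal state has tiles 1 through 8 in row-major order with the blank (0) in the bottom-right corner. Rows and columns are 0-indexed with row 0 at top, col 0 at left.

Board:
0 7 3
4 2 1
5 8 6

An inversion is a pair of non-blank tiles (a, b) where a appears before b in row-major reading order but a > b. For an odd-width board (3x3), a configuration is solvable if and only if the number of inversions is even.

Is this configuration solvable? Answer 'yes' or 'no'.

Answer: yes

Derivation:
Inversions (pairs i<j in row-major order where tile[i] > tile[j] > 0): 12
12 is even, so the puzzle is solvable.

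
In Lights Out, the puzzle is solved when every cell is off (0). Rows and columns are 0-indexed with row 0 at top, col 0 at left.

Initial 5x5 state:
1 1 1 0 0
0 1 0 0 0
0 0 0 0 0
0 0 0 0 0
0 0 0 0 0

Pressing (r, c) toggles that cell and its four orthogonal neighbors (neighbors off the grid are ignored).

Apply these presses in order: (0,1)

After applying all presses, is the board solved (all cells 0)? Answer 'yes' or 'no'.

Answer: yes

Derivation:
After press 1 at (0,1):
0 0 0 0 0
0 0 0 0 0
0 0 0 0 0
0 0 0 0 0
0 0 0 0 0

Lights still on: 0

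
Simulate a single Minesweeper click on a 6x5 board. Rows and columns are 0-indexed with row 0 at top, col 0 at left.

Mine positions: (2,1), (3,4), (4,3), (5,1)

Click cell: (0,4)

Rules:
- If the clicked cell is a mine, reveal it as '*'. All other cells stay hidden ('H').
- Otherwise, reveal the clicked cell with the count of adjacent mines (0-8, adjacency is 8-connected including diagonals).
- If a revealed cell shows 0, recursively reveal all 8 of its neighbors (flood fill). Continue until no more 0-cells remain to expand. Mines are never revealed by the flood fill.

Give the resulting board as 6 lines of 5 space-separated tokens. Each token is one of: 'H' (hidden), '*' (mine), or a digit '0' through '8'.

0 0 0 0 0
1 1 1 0 0
H H 1 1 1
H H H H H
H H H H H
H H H H H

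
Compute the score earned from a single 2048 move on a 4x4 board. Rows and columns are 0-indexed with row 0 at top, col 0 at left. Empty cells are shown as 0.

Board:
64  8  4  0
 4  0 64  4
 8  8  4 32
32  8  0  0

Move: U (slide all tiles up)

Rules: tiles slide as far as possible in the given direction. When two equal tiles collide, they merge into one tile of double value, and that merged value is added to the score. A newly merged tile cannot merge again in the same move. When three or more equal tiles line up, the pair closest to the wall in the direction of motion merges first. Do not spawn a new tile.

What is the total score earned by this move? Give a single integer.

Answer: 16

Derivation:
Slide up:
col 0: [64, 4, 8, 32] -> [64, 4, 8, 32]  score +0 (running 0)
col 1: [8, 0, 8, 8] -> [16, 8, 0, 0]  score +16 (running 16)
col 2: [4, 64, 4, 0] -> [4, 64, 4, 0]  score +0 (running 16)
col 3: [0, 4, 32, 0] -> [4, 32, 0, 0]  score +0 (running 16)
Board after move:
64 16  4  4
 4  8 64 32
 8  0  4  0
32  0  0  0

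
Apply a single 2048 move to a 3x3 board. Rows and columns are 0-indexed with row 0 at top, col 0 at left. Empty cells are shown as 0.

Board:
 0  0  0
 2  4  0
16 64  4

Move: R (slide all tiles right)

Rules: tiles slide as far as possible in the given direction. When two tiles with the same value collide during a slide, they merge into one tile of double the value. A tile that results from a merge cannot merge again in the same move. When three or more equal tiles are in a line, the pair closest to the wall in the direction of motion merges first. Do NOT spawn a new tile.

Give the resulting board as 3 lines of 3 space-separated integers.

Answer:  0  0  0
 0  2  4
16 64  4

Derivation:
Slide right:
row 0: [0, 0, 0] -> [0, 0, 0]
row 1: [2, 4, 0] -> [0, 2, 4]
row 2: [16, 64, 4] -> [16, 64, 4]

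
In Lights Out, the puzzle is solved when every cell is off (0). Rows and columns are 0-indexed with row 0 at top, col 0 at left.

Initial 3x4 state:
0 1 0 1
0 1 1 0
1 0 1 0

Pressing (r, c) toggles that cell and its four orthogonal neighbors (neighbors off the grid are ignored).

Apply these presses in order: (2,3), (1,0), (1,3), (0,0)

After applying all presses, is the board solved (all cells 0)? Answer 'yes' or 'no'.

Answer: yes

Derivation:
After press 1 at (2,3):
0 1 0 1
0 1 1 1
1 0 0 1

After press 2 at (1,0):
1 1 0 1
1 0 1 1
0 0 0 1

After press 3 at (1,3):
1 1 0 0
1 0 0 0
0 0 0 0

After press 4 at (0,0):
0 0 0 0
0 0 0 0
0 0 0 0

Lights still on: 0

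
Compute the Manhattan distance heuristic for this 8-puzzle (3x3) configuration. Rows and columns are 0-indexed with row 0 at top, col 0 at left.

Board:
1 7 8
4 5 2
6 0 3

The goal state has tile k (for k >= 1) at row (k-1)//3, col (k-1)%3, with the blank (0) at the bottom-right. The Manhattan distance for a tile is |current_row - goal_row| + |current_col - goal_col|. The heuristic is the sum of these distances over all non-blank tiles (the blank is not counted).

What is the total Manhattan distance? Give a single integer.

Answer: 13

Derivation:
Tile 1: at (0,0), goal (0,0), distance |0-0|+|0-0| = 0
Tile 7: at (0,1), goal (2,0), distance |0-2|+|1-0| = 3
Tile 8: at (0,2), goal (2,1), distance |0-2|+|2-1| = 3
Tile 4: at (1,0), goal (1,0), distance |1-1|+|0-0| = 0
Tile 5: at (1,1), goal (1,1), distance |1-1|+|1-1| = 0
Tile 2: at (1,2), goal (0,1), distance |1-0|+|2-1| = 2
Tile 6: at (2,0), goal (1,2), distance |2-1|+|0-2| = 3
Tile 3: at (2,2), goal (0,2), distance |2-0|+|2-2| = 2
Sum: 0 + 3 + 3 + 0 + 0 + 2 + 3 + 2 = 13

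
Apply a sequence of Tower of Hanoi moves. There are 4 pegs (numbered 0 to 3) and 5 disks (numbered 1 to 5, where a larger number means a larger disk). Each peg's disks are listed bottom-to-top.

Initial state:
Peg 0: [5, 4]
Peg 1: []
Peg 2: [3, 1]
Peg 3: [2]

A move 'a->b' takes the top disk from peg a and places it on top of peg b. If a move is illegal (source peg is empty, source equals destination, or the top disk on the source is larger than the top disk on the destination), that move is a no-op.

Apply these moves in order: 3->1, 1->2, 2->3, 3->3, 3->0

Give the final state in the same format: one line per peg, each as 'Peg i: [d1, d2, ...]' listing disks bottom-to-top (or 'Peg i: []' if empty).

After move 1 (3->1):
Peg 0: [5, 4]
Peg 1: [2]
Peg 2: [3, 1]
Peg 3: []

After move 2 (1->2):
Peg 0: [5, 4]
Peg 1: [2]
Peg 2: [3, 1]
Peg 3: []

After move 3 (2->3):
Peg 0: [5, 4]
Peg 1: [2]
Peg 2: [3]
Peg 3: [1]

After move 4 (3->3):
Peg 0: [5, 4]
Peg 1: [2]
Peg 2: [3]
Peg 3: [1]

After move 5 (3->0):
Peg 0: [5, 4, 1]
Peg 1: [2]
Peg 2: [3]
Peg 3: []

Answer: Peg 0: [5, 4, 1]
Peg 1: [2]
Peg 2: [3]
Peg 3: []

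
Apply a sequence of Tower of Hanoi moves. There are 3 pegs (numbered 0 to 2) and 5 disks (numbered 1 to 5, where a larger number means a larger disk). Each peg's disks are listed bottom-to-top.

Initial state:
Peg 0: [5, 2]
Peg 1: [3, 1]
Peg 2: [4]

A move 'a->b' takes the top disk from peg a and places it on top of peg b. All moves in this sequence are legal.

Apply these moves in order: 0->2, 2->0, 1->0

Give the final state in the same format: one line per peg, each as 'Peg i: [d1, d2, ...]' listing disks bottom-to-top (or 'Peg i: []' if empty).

After move 1 (0->2):
Peg 0: [5]
Peg 1: [3, 1]
Peg 2: [4, 2]

After move 2 (2->0):
Peg 0: [5, 2]
Peg 1: [3, 1]
Peg 2: [4]

After move 3 (1->0):
Peg 0: [5, 2, 1]
Peg 1: [3]
Peg 2: [4]

Answer: Peg 0: [5, 2, 1]
Peg 1: [3]
Peg 2: [4]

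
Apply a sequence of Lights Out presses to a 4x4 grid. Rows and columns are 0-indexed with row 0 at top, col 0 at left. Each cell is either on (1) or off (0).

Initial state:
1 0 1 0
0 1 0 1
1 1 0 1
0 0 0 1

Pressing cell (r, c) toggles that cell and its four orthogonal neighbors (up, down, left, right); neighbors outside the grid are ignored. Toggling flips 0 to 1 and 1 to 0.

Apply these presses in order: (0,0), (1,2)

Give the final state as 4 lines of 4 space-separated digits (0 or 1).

Answer: 0 1 0 0
1 0 1 0
1 1 1 1
0 0 0 1

Derivation:
After press 1 at (0,0):
0 1 1 0
1 1 0 1
1 1 0 1
0 0 0 1

After press 2 at (1,2):
0 1 0 0
1 0 1 0
1 1 1 1
0 0 0 1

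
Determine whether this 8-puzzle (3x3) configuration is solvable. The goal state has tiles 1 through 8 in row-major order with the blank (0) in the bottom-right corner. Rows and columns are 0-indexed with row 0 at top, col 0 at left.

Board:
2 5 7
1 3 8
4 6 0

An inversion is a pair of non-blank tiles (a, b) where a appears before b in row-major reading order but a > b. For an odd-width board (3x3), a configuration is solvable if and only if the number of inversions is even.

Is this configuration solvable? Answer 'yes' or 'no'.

Answer: yes

Derivation:
Inversions (pairs i<j in row-major order where tile[i] > tile[j] > 0): 10
10 is even, so the puzzle is solvable.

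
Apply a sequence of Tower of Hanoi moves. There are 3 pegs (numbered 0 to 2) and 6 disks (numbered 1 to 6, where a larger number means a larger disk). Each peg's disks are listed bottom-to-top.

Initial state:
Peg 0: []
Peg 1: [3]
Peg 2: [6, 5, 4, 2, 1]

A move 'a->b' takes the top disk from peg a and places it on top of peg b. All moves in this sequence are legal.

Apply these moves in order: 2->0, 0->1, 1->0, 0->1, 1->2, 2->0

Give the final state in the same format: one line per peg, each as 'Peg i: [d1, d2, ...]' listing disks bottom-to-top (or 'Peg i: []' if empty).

After move 1 (2->0):
Peg 0: [1]
Peg 1: [3]
Peg 2: [6, 5, 4, 2]

After move 2 (0->1):
Peg 0: []
Peg 1: [3, 1]
Peg 2: [6, 5, 4, 2]

After move 3 (1->0):
Peg 0: [1]
Peg 1: [3]
Peg 2: [6, 5, 4, 2]

After move 4 (0->1):
Peg 0: []
Peg 1: [3, 1]
Peg 2: [6, 5, 4, 2]

After move 5 (1->2):
Peg 0: []
Peg 1: [3]
Peg 2: [6, 5, 4, 2, 1]

After move 6 (2->0):
Peg 0: [1]
Peg 1: [3]
Peg 2: [6, 5, 4, 2]

Answer: Peg 0: [1]
Peg 1: [3]
Peg 2: [6, 5, 4, 2]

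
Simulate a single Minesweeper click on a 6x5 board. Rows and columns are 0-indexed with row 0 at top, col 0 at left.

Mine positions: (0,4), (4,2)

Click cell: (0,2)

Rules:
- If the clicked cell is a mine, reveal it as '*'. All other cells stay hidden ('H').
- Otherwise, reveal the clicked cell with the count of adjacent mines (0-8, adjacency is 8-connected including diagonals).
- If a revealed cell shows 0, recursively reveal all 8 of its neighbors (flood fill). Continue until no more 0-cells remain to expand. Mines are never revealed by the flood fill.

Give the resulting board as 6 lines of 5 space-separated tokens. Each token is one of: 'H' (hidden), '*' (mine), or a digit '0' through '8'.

0 0 0 1 H
0 0 0 1 1
0 0 0 0 0
0 1 1 1 0
0 1 H 1 0
0 1 H 1 0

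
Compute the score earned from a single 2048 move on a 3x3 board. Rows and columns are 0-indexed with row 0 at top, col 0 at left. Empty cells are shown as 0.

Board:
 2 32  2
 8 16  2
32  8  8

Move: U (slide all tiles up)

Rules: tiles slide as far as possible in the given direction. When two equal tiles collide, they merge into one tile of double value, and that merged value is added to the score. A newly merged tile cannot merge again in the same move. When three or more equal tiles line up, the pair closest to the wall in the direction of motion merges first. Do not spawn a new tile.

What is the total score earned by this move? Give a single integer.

Answer: 4

Derivation:
Slide up:
col 0: [2, 8, 32] -> [2, 8, 32]  score +0 (running 0)
col 1: [32, 16, 8] -> [32, 16, 8]  score +0 (running 0)
col 2: [2, 2, 8] -> [4, 8, 0]  score +4 (running 4)
Board after move:
 2 32  4
 8 16  8
32  8  0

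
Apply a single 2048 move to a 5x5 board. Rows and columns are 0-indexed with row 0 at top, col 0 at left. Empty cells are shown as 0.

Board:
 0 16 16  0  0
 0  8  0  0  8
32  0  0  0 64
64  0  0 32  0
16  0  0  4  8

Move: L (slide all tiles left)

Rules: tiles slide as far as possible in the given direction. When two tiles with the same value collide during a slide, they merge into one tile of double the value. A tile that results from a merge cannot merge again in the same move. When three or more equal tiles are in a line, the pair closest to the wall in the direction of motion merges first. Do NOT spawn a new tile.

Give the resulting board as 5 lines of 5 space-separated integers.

Slide left:
row 0: [0, 16, 16, 0, 0] -> [32, 0, 0, 0, 0]
row 1: [0, 8, 0, 0, 8] -> [16, 0, 0, 0, 0]
row 2: [32, 0, 0, 0, 64] -> [32, 64, 0, 0, 0]
row 3: [64, 0, 0, 32, 0] -> [64, 32, 0, 0, 0]
row 4: [16, 0, 0, 4, 8] -> [16, 4, 8, 0, 0]

Answer: 32  0  0  0  0
16  0  0  0  0
32 64  0  0  0
64 32  0  0  0
16  4  8  0  0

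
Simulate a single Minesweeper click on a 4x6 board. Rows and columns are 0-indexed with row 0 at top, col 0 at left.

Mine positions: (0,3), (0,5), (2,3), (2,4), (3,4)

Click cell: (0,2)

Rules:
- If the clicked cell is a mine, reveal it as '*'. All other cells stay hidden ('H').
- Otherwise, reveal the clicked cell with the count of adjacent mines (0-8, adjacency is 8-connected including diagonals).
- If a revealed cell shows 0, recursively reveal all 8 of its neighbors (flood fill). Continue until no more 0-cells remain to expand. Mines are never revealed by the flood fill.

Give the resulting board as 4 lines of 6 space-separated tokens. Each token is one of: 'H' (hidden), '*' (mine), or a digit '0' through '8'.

H H 1 H H H
H H H H H H
H H H H H H
H H H H H H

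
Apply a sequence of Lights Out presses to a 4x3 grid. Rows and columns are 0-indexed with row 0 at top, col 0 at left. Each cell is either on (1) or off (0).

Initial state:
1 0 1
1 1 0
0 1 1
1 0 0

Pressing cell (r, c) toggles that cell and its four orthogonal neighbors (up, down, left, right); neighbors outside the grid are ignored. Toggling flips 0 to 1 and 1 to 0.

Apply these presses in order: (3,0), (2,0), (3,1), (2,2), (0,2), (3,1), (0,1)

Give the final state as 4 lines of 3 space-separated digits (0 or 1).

After press 1 at (3,0):
1 0 1
1 1 0
1 1 1
0 1 0

After press 2 at (2,0):
1 0 1
0 1 0
0 0 1
1 1 0

After press 3 at (3,1):
1 0 1
0 1 0
0 1 1
0 0 1

After press 4 at (2,2):
1 0 1
0 1 1
0 0 0
0 0 0

After press 5 at (0,2):
1 1 0
0 1 0
0 0 0
0 0 0

After press 6 at (3,1):
1 1 0
0 1 0
0 1 0
1 1 1

After press 7 at (0,1):
0 0 1
0 0 0
0 1 0
1 1 1

Answer: 0 0 1
0 0 0
0 1 0
1 1 1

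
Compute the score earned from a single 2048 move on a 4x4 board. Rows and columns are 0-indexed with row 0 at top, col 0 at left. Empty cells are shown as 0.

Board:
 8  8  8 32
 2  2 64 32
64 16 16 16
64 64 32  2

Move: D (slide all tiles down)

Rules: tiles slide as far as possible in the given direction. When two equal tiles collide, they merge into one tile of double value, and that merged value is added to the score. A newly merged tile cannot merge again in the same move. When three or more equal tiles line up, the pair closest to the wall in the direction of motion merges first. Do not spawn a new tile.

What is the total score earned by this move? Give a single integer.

Answer: 192

Derivation:
Slide down:
col 0: [8, 2, 64, 64] -> [0, 8, 2, 128]  score +128 (running 128)
col 1: [8, 2, 16, 64] -> [8, 2, 16, 64]  score +0 (running 128)
col 2: [8, 64, 16, 32] -> [8, 64, 16, 32]  score +0 (running 128)
col 3: [32, 32, 16, 2] -> [0, 64, 16, 2]  score +64 (running 192)
Board after move:
  0   8   8   0
  8   2  64  64
  2  16  16  16
128  64  32   2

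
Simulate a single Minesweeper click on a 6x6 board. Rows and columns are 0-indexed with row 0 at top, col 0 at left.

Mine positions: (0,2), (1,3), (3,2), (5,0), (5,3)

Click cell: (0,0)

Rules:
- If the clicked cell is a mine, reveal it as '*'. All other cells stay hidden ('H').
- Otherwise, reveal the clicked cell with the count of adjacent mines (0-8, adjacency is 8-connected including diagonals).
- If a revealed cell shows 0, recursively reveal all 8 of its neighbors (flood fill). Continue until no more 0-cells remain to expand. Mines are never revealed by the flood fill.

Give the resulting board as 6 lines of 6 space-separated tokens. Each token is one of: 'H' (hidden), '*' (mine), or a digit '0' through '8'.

0 1 H H H H
0 1 H H H H
0 1 H H H H
0 1 H H H H
1 2 H H H H
H H H H H H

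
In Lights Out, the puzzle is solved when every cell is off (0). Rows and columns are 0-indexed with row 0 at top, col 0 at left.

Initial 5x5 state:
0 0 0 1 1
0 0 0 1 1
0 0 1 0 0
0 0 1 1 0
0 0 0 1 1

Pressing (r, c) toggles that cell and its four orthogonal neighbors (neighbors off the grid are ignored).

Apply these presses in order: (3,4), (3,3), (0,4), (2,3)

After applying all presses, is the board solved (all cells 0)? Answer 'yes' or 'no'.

After press 1 at (3,4):
0 0 0 1 1
0 0 0 1 1
0 0 1 0 1
0 0 1 0 1
0 0 0 1 0

After press 2 at (3,3):
0 0 0 1 1
0 0 0 1 1
0 0 1 1 1
0 0 0 1 0
0 0 0 0 0

After press 3 at (0,4):
0 0 0 0 0
0 0 0 1 0
0 0 1 1 1
0 0 0 1 0
0 0 0 0 0

After press 4 at (2,3):
0 0 0 0 0
0 0 0 0 0
0 0 0 0 0
0 0 0 0 0
0 0 0 0 0

Lights still on: 0

Answer: yes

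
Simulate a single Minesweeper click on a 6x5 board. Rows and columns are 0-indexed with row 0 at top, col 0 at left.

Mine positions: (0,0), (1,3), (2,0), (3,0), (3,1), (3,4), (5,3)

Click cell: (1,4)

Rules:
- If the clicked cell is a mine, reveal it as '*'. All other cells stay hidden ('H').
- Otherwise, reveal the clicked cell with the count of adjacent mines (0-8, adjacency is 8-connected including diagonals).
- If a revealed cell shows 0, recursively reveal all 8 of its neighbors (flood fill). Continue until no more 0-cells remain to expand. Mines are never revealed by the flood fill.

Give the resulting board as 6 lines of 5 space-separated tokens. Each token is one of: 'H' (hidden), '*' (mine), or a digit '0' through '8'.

H H H H H
H H H H 1
H H H H H
H H H H H
H H H H H
H H H H H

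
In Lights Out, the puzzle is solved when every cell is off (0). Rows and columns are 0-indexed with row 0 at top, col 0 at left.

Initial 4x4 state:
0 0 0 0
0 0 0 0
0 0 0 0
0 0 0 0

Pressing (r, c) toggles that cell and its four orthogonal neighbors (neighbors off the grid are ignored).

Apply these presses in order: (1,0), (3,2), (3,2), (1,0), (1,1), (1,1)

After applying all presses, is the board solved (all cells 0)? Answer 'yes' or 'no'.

After press 1 at (1,0):
1 0 0 0
1 1 0 0
1 0 0 0
0 0 0 0

After press 2 at (3,2):
1 0 0 0
1 1 0 0
1 0 1 0
0 1 1 1

After press 3 at (3,2):
1 0 0 0
1 1 0 0
1 0 0 0
0 0 0 0

After press 4 at (1,0):
0 0 0 0
0 0 0 0
0 0 0 0
0 0 0 0

After press 5 at (1,1):
0 1 0 0
1 1 1 0
0 1 0 0
0 0 0 0

After press 6 at (1,1):
0 0 0 0
0 0 0 0
0 0 0 0
0 0 0 0

Lights still on: 0

Answer: yes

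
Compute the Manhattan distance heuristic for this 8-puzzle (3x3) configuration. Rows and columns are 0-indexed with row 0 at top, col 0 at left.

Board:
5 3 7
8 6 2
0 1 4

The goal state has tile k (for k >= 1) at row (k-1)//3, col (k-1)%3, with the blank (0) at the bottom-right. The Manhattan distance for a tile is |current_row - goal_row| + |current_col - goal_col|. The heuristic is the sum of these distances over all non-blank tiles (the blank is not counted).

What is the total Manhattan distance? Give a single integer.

Tile 5: (0,0)->(1,1) = 2
Tile 3: (0,1)->(0,2) = 1
Tile 7: (0,2)->(2,0) = 4
Tile 8: (1,0)->(2,1) = 2
Tile 6: (1,1)->(1,2) = 1
Tile 2: (1,2)->(0,1) = 2
Tile 1: (2,1)->(0,0) = 3
Tile 4: (2,2)->(1,0) = 3
Sum: 2 + 1 + 4 + 2 + 1 + 2 + 3 + 3 = 18

Answer: 18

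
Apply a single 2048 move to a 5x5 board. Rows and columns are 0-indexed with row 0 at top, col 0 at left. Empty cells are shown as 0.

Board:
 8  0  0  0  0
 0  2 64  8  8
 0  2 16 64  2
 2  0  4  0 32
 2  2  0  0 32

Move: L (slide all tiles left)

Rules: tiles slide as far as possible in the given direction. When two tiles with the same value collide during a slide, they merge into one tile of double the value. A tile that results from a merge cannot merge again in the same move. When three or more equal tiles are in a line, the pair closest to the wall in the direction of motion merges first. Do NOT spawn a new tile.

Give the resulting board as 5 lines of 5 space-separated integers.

Answer:  8  0  0  0  0
 2 64 16  0  0
 2 16 64  2  0
 2  4 32  0  0
 4 32  0  0  0

Derivation:
Slide left:
row 0: [8, 0, 0, 0, 0] -> [8, 0, 0, 0, 0]
row 1: [0, 2, 64, 8, 8] -> [2, 64, 16, 0, 0]
row 2: [0, 2, 16, 64, 2] -> [2, 16, 64, 2, 0]
row 3: [2, 0, 4, 0, 32] -> [2, 4, 32, 0, 0]
row 4: [2, 2, 0, 0, 32] -> [4, 32, 0, 0, 0]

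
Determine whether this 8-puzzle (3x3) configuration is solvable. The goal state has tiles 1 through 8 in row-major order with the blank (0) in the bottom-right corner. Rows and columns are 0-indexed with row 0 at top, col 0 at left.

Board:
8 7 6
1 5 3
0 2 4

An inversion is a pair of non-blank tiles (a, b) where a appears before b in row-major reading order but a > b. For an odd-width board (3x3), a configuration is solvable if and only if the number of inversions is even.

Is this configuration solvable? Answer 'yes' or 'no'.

Inversions (pairs i<j in row-major order where tile[i] > tile[j] > 0): 22
22 is even, so the puzzle is solvable.

Answer: yes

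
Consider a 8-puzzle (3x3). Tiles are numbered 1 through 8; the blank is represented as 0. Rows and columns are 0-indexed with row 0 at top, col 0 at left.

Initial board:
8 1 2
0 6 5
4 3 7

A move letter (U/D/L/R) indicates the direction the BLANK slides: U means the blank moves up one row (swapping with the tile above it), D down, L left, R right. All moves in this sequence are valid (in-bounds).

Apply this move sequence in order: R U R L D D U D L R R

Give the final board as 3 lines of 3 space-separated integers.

After move 1 (R):
8 1 2
6 0 5
4 3 7

After move 2 (U):
8 0 2
6 1 5
4 3 7

After move 3 (R):
8 2 0
6 1 5
4 3 7

After move 4 (L):
8 0 2
6 1 5
4 3 7

After move 5 (D):
8 1 2
6 0 5
4 3 7

After move 6 (D):
8 1 2
6 3 5
4 0 7

After move 7 (U):
8 1 2
6 0 5
4 3 7

After move 8 (D):
8 1 2
6 3 5
4 0 7

After move 9 (L):
8 1 2
6 3 5
0 4 7

After move 10 (R):
8 1 2
6 3 5
4 0 7

After move 11 (R):
8 1 2
6 3 5
4 7 0

Answer: 8 1 2
6 3 5
4 7 0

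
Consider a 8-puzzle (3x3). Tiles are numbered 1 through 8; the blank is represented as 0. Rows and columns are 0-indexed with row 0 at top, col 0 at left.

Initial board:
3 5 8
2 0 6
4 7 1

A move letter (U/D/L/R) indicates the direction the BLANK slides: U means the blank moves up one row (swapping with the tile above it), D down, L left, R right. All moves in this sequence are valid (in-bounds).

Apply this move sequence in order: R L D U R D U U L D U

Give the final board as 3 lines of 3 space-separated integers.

Answer: 3 0 5
2 6 8
4 7 1

Derivation:
After move 1 (R):
3 5 8
2 6 0
4 7 1

After move 2 (L):
3 5 8
2 0 6
4 7 1

After move 3 (D):
3 5 8
2 7 6
4 0 1

After move 4 (U):
3 5 8
2 0 6
4 7 1

After move 5 (R):
3 5 8
2 6 0
4 7 1

After move 6 (D):
3 5 8
2 6 1
4 7 0

After move 7 (U):
3 5 8
2 6 0
4 7 1

After move 8 (U):
3 5 0
2 6 8
4 7 1

After move 9 (L):
3 0 5
2 6 8
4 7 1

After move 10 (D):
3 6 5
2 0 8
4 7 1

After move 11 (U):
3 0 5
2 6 8
4 7 1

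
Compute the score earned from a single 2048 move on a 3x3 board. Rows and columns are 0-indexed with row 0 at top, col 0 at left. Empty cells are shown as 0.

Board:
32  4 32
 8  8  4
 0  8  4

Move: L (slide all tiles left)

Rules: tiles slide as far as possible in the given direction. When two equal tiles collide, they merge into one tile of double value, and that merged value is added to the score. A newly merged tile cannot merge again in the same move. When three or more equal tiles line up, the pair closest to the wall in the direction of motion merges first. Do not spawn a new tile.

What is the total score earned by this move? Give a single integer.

Answer: 16

Derivation:
Slide left:
row 0: [32, 4, 32] -> [32, 4, 32]  score +0 (running 0)
row 1: [8, 8, 4] -> [16, 4, 0]  score +16 (running 16)
row 2: [0, 8, 4] -> [8, 4, 0]  score +0 (running 16)
Board after move:
32  4 32
16  4  0
 8  4  0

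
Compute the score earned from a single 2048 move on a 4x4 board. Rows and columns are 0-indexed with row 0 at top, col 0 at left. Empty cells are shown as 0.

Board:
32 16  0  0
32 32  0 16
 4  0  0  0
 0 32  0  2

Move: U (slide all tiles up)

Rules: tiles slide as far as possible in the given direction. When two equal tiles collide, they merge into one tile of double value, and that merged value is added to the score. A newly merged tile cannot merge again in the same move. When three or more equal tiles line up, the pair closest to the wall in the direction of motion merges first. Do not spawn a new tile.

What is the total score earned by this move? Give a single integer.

Answer: 128

Derivation:
Slide up:
col 0: [32, 32, 4, 0] -> [64, 4, 0, 0]  score +64 (running 64)
col 1: [16, 32, 0, 32] -> [16, 64, 0, 0]  score +64 (running 128)
col 2: [0, 0, 0, 0] -> [0, 0, 0, 0]  score +0 (running 128)
col 3: [0, 16, 0, 2] -> [16, 2, 0, 0]  score +0 (running 128)
Board after move:
64 16  0 16
 4 64  0  2
 0  0  0  0
 0  0  0  0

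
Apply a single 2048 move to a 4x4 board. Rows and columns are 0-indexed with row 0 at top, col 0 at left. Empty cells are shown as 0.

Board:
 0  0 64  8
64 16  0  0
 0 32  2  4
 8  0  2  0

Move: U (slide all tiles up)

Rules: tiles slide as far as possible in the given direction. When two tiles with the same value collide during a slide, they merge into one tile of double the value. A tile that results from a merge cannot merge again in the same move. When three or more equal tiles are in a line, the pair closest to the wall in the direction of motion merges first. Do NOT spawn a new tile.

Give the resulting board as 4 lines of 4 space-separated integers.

Slide up:
col 0: [0, 64, 0, 8] -> [64, 8, 0, 0]
col 1: [0, 16, 32, 0] -> [16, 32, 0, 0]
col 2: [64, 0, 2, 2] -> [64, 4, 0, 0]
col 3: [8, 0, 4, 0] -> [8, 4, 0, 0]

Answer: 64 16 64  8
 8 32  4  4
 0  0  0  0
 0  0  0  0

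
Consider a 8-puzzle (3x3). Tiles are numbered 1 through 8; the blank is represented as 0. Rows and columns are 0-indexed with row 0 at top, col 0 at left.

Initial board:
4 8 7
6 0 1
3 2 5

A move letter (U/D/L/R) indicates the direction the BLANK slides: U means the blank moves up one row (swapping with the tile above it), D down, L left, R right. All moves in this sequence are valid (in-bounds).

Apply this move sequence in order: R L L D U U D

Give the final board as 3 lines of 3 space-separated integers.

Answer: 4 8 7
0 6 1
3 2 5

Derivation:
After move 1 (R):
4 8 7
6 1 0
3 2 5

After move 2 (L):
4 8 7
6 0 1
3 2 5

After move 3 (L):
4 8 7
0 6 1
3 2 5

After move 4 (D):
4 8 7
3 6 1
0 2 5

After move 5 (U):
4 8 7
0 6 1
3 2 5

After move 6 (U):
0 8 7
4 6 1
3 2 5

After move 7 (D):
4 8 7
0 6 1
3 2 5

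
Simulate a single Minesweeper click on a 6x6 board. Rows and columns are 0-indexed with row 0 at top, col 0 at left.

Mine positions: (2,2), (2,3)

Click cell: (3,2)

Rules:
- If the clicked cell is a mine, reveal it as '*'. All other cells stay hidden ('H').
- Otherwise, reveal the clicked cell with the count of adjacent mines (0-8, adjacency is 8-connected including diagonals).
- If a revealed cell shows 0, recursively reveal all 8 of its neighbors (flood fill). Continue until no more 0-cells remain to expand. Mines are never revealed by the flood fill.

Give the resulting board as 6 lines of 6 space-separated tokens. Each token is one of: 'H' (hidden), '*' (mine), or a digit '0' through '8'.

H H H H H H
H H H H H H
H H H H H H
H H 2 H H H
H H H H H H
H H H H H H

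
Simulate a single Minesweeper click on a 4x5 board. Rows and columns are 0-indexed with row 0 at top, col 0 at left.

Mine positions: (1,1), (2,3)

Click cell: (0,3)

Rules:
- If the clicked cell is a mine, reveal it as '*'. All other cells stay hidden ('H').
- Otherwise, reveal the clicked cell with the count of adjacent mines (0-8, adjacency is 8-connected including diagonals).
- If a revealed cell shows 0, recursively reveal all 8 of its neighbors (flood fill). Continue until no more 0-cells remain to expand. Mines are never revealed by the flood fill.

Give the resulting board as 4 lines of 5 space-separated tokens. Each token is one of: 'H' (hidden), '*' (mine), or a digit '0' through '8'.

H H 1 0 0
H H 2 1 1
H H H H H
H H H H H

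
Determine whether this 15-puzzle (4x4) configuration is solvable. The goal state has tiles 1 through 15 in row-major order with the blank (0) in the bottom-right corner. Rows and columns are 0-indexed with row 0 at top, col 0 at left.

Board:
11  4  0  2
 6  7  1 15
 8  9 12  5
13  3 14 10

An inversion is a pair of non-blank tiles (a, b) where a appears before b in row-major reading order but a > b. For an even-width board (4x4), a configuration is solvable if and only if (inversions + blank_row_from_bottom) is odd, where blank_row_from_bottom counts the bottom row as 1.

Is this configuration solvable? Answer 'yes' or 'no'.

Inversions: 39
Blank is in row 0 (0-indexed from top), which is row 4 counting from the bottom (bottom = 1).
39 + 4 = 43, which is odd, so the puzzle is solvable.

Answer: yes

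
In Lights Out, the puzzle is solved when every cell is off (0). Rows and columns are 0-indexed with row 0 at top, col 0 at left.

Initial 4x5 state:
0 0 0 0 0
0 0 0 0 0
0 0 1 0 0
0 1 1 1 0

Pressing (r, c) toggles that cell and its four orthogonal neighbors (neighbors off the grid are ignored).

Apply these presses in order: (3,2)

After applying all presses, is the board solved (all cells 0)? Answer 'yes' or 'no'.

After press 1 at (3,2):
0 0 0 0 0
0 0 0 0 0
0 0 0 0 0
0 0 0 0 0

Lights still on: 0

Answer: yes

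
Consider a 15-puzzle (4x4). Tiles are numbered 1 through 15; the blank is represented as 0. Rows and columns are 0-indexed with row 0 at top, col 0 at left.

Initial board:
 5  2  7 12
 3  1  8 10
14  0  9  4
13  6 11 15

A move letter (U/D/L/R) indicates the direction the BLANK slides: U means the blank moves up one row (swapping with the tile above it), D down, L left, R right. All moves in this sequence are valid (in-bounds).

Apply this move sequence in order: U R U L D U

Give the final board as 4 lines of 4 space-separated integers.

Answer:  5  0  2 12
 3  8  7 10
14  1  9  4
13  6 11 15

Derivation:
After move 1 (U):
 5  2  7 12
 3  0  8 10
14  1  9  4
13  6 11 15

After move 2 (R):
 5  2  7 12
 3  8  0 10
14  1  9  4
13  6 11 15

After move 3 (U):
 5  2  0 12
 3  8  7 10
14  1  9  4
13  6 11 15

After move 4 (L):
 5  0  2 12
 3  8  7 10
14  1  9  4
13  6 11 15

After move 5 (D):
 5  8  2 12
 3  0  7 10
14  1  9  4
13  6 11 15

After move 6 (U):
 5  0  2 12
 3  8  7 10
14  1  9  4
13  6 11 15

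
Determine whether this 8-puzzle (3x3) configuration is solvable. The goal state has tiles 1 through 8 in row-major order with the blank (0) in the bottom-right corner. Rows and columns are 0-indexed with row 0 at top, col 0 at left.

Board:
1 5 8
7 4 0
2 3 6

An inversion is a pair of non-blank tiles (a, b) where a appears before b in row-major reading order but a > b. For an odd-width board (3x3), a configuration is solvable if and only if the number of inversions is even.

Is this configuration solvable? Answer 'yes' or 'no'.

Inversions (pairs i<j in row-major order where tile[i] > tile[j] > 0): 14
14 is even, so the puzzle is solvable.

Answer: yes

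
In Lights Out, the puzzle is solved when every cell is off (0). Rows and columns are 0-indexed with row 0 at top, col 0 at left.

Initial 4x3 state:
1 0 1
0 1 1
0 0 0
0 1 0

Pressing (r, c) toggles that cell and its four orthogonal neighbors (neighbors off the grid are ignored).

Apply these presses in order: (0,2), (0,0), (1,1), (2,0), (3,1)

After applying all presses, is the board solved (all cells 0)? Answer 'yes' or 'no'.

After press 1 at (0,2):
1 1 0
0 1 0
0 0 0
0 1 0

After press 2 at (0,0):
0 0 0
1 1 0
0 0 0
0 1 0

After press 3 at (1,1):
0 1 0
0 0 1
0 1 0
0 1 0

After press 4 at (2,0):
0 1 0
1 0 1
1 0 0
1 1 0

After press 5 at (3,1):
0 1 0
1 0 1
1 1 0
0 0 1

Lights still on: 6

Answer: no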